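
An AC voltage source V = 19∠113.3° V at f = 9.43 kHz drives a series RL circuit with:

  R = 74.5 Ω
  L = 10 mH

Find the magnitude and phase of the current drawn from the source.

Step 1 — Angular frequency: ω = 2π·f = 2π·9430 = 5.925e+04 rad/s.
Step 2 — Component impedances:
  R: Z = R = 74.5 Ω
  L: Z = jωL = j·5.925e+04·0.01 = 0 + j592.5 Ω
Step 3 — Series combination: Z_total = R + L = 74.5 + j592.5 Ω = 597.2∠82.8° Ω.
Step 4 — Source phasor: V = 19∠113.3° V = -7.515 + j17.45 V.
Step 5 — Ohm's law: I = V / Z_total = (-7.515 + j17.45) / (74.5 + j592.5) = 0.02742 + j0.01613 A.
Step 6 — Convert to polar: |I| = 0.03182 A, ∠I = 30.5°.

I = 0.03182∠30.5° A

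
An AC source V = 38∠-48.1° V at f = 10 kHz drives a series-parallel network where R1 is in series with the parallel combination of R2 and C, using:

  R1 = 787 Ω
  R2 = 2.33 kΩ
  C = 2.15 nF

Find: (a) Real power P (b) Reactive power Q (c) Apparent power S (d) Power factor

Step 1 — Angular frequency: ω = 2π·f = 2π·1e+04 = 6.283e+04 rad/s.
Step 2 — Component impedances:
  R1: Z = R = 787 Ω
  R2: Z = R = 2330 Ω
  C: Z = 1/(jωC) = -j/(ω·C) = 0 - j7403 Ω
Step 3 — Parallel branch: R2 || C = 1/(1/R2 + 1/C) = 2120 - j667.3 Ω.
Step 4 — Series with R1: Z_total = R1 + (R2 || C) = 2907 - j667.3 Ω = 2983∠-12.9° Ω.
Step 5 — Source phasor: V = 38∠-48.1° V = 25.38 - j28.28 V.
Step 6 — Current: I = V / Z = 0.01041 - j0.007339 A = 0.01274∠-35.2° A.
Step 7 — Complex power: S = V·I* = 0.4719 - j0.1083 VA.
Step 8 — Real power: P = Re(S) = 0.4719 W.
Step 9 — Reactive power: Q = Im(S) = -0.1083 VAR.
Step 10 — Apparent power: |S| = 0.4841 VA.
Step 11 — Power factor: PF = P/|S| = 0.9747 (leading).

(a) P = 0.4719 W  (b) Q = -0.1083 VAR  (c) S = 0.4841 VA  (d) PF = 0.9747 (leading)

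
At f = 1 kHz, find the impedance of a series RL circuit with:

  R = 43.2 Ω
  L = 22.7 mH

Step 1 — Angular frequency: ω = 2π·f = 2π·1000 = 6283 rad/s.
Step 2 — Component impedances:
  R: Z = R = 43.2 Ω
  L: Z = jωL = j·6283·0.0227 = 0 + j142.6 Ω
Step 3 — Series combination: Z_total = R + L = 43.2 + j142.6 Ω = 149∠73.1° Ω.

Z = 43.2 + j142.6 Ω = 149∠73.1° Ω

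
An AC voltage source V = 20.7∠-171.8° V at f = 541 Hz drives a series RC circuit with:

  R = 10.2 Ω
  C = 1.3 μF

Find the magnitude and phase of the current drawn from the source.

Step 1 — Angular frequency: ω = 2π·f = 2π·541 = 3399 rad/s.
Step 2 — Component impedances:
  R: Z = R = 10.2 Ω
  C: Z = 1/(jωC) = -j/(ω·C) = 0 - j226.3 Ω
Step 3 — Series combination: Z_total = R + C = 10.2 - j226.3 Ω = 226.5∠-87.4° Ω.
Step 4 — Source phasor: V = 20.7∠-171.8° V = -20.49 - j2.952 V.
Step 5 — Ohm's law: I = V / Z_total = (-20.49 - j2.952) / (10.2 - j226.3) = 0.008948 - j0.09094 A.
Step 6 — Convert to polar: |I| = 0.09138 A, ∠I = -84.4°.

I = 0.09138∠-84.4° A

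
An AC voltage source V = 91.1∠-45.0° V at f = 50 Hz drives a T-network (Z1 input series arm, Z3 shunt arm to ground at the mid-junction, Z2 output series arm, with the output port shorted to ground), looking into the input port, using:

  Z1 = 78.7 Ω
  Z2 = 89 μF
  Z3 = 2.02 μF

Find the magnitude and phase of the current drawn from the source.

Step 1 — Angular frequency: ω = 2π·f = 2π·50 = 314.2 rad/s.
Step 2 — Component impedances:
  Z1: Z = R = 78.7 Ω
  Z2: Z = 1/(jωC) = -j/(ω·C) = 0 - j35.77 Ω
  Z3: Z = 1/(jωC) = -j/(ω·C) = 0 - j1576 Ω
Step 3 — With the output port shorted to ground, the output series arm Z2 runs from the junction to ground; the shunt arm Z3 also runs from the junction to ground. They appear in parallel: Z3 || Z2 = 0 - j34.97 Ω.
Step 4 — Series with input arm Z1: Z_in = Z1 + (Z3 || Z2) = 78.7 - j34.97 Ω = 86.12∠-24.0° Ω.
Step 5 — Source phasor: V = 91.1∠-45.0° V = 64.42 - j64.42 V.
Step 6 — Ohm's law: I = V / Z_total = (64.42 - j64.42) / (78.7 - j34.97) = 0.9873 - j0.3798 A.
Step 7 — Convert to polar: |I| = 1.058 A, ∠I = -21.0°.

I = 1.058∠-21.0° A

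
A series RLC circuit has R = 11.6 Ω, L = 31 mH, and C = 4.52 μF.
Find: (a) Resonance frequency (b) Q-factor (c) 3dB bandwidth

Step 1 — Resonance: ω₀ = 1/√(LC) = 1/√(0.031·4.52e-06) = 2671 rad/s.
Step 2 — f₀ = ω₀/(2π) = 425.2 Hz.
Step 3 — Series Q: Q = ω₀L/R = 2671·0.031/11.6 = 7.139.
Step 4 — Bandwidth: Δω = ω₀/Q = 374.2 rad/s; BW = Δω/(2π) = 59.55 Hz.

(a) f₀ = 425.2 Hz  (b) Q = 7.139  (c) BW = 59.55 Hz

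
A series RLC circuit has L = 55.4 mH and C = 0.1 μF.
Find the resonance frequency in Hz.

Step 1 — Resonance condition Im(Z)=0 gives ω₀ = 1/√(LC).
Step 2 — ω₀ = 1/√(0.0554·1e-07) = 1.344e+04 rad/s.
Step 3 — f₀ = ω₀/(2π) = 2138 Hz.

f₀ = 2138 Hz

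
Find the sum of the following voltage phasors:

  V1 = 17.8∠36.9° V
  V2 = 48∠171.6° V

Step 1 — Convert each phasor to rectangular form:
  V1 = 17.8·(cos(36.9°) + j·sin(36.9°)) = 14.23 + j10.69 V
  V2 = 48·(cos(171.6°) + j·sin(171.6°)) = -47.49 + j7.012 V
Step 2 — Sum components: V_total = -33.25 + j17.7 V.
Step 3 — Convert to polar: |V_total| = 37.67 V, ∠V_total = 152.0°.

V_total = 37.67∠152.0° V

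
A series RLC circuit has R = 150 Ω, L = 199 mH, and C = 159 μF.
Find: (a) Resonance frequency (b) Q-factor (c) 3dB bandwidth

Step 1 — Resonance: ω₀ = 1/√(LC) = 1/√(0.199·0.000159) = 177.8 rad/s.
Step 2 — f₀ = ω₀/(2π) = 28.29 Hz.
Step 3 — Series Q: Q = ω₀L/R = 177.8·0.199/150 = 0.2359.
Step 4 — Bandwidth: Δω = ω₀/Q = 753.8 rad/s; BW = Δω/(2π) = 120 Hz.

(a) f₀ = 28.29 Hz  (b) Q = 0.2359  (c) BW = 120 Hz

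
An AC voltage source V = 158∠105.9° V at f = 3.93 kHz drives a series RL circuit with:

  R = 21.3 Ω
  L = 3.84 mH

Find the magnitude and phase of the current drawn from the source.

Step 1 — Angular frequency: ω = 2π·f = 2π·3930 = 2.469e+04 rad/s.
Step 2 — Component impedances:
  R: Z = R = 21.3 Ω
  L: Z = jωL = j·2.469e+04·0.00384 = 0 + j94.82 Ω
Step 3 — Series combination: Z_total = R + L = 21.3 + j94.82 Ω = 97.18∠77.3° Ω.
Step 4 — Source phasor: V = 158∠105.9° V = -43.29 + j152 V.
Step 5 — Ohm's law: I = V / Z_total = (-43.29 + j152) / (21.3 + j94.82) = 1.428 + j0.7773 A.
Step 6 — Convert to polar: |I| = 1.626 A, ∠I = 28.6°.

I = 1.626∠28.6° A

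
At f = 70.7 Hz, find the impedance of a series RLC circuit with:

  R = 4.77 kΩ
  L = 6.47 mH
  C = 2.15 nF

Step 1 — Angular frequency: ω = 2π·f = 2π·70.7 = 444.2 rad/s.
Step 2 — Component impedances:
  R: Z = R = 4770 Ω
  L: Z = jωL = j·444.2·0.00647 = 0 + j2.874 Ω
  C: Z = 1/(jωC) = -j/(ω·C) = 0 - j1.047e+06 Ω
Step 3 — Series combination: Z_total = R + L + C = 4770 - j1.047e+06 Ω = 1.047e+06∠-89.7° Ω.

Z = 4770 - j1.047e+06 Ω = 1.047e+06∠-89.7° Ω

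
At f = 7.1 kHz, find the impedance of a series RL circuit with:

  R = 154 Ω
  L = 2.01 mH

Step 1 — Angular frequency: ω = 2π·f = 2π·7100 = 4.461e+04 rad/s.
Step 2 — Component impedances:
  R: Z = R = 154 Ω
  L: Z = jωL = j·4.461e+04·0.00201 = 0 + j89.67 Ω
Step 3 — Series combination: Z_total = R + L = 154 + j89.67 Ω = 178.2∠30.2° Ω.

Z = 154 + j89.67 Ω = 178.2∠30.2° Ω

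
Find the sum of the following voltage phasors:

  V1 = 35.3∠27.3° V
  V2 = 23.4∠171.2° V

Step 1 — Convert each phasor to rectangular form:
  V1 = 35.3·(cos(27.3°) + j·sin(27.3°)) = 31.37 + j16.19 V
  V2 = 23.4·(cos(171.2°) + j·sin(171.2°)) = -23.12 + j3.58 V
Step 2 — Sum components: V_total = 8.244 + j19.77 V.
Step 3 — Convert to polar: |V_total| = 21.42 V, ∠V_total = 67.4°.

V_total = 21.42∠67.4° V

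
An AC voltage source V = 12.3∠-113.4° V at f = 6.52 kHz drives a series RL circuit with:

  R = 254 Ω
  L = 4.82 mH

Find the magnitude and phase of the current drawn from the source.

Step 1 — Angular frequency: ω = 2π·f = 2π·6520 = 4.097e+04 rad/s.
Step 2 — Component impedances:
  R: Z = R = 254 Ω
  L: Z = jωL = j·4.097e+04·0.00482 = 0 + j197.5 Ω
Step 3 — Series combination: Z_total = R + L = 254 + j197.5 Ω = 321.7∠37.9° Ω.
Step 4 — Source phasor: V = 12.3∠-113.4° V = -4.885 - j11.29 V.
Step 5 — Ohm's law: I = V / Z_total = (-4.885 - j11.29) / (254 + j197.5) = -0.03352 - j0.01838 A.
Step 6 — Convert to polar: |I| = 0.03823 A, ∠I = -151.3°.

I = 0.03823∠-151.3° A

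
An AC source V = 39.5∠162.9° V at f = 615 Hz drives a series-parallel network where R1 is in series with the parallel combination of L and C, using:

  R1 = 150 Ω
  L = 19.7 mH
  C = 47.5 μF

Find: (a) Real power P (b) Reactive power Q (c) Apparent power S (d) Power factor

Step 1 — Angular frequency: ω = 2π·f = 2π·615 = 3864 rad/s.
Step 2 — Component impedances:
  R1: Z = R = 150 Ω
  L: Z = jωL = j·3864·0.0197 = 0 + j76.12 Ω
  C: Z = 1/(jωC) = -j/(ω·C) = 0 - j5.448 Ω
Step 3 — Parallel branch: L || C = 1/(1/L + 1/C) = 0 - j5.868 Ω.
Step 4 — Series with R1: Z_total = R1 + (L || C) = 150 - j5.868 Ω = 150.1∠-2.2° Ω.
Step 5 — Source phasor: V = 39.5∠162.9° V = -37.75 + j11.61 V.
Step 6 — Current: I = V / Z = -0.2543 + j0.06748 A = 0.2631∠165.1° A.
Step 7 — Complex power: S = V·I* = 10.39 - j0.4063 VA.
Step 8 — Real power: P = Re(S) = 10.39 W.
Step 9 — Reactive power: Q = Im(S) = -0.4063 VAR.
Step 10 — Apparent power: |S| = 10.39 VA.
Step 11 — Power factor: PF = P/|S| = 0.9992 (leading).

(a) P = 10.39 W  (b) Q = -0.4063 VAR  (c) S = 10.39 VA  (d) PF = 0.9992 (leading)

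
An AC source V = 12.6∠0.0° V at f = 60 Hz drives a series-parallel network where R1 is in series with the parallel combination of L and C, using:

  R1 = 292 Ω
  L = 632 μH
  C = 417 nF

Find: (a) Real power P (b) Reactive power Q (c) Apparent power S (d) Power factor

Step 1 — Angular frequency: ω = 2π·f = 2π·60 = 377 rad/s.
Step 2 — Component impedances:
  R1: Z = R = 292 Ω
  L: Z = jωL = j·377·0.000632 = 0 + j0.2383 Ω
  C: Z = 1/(jωC) = -j/(ω·C) = 0 - j6361 Ω
Step 3 — Parallel branch: L || C = 1/(1/L + 1/C) = 0 + j0.2383 Ω.
Step 4 — Series with R1: Z_total = R1 + (L || C) = 292 + j0.2383 Ω = 292∠0.0° Ω.
Step 5 — Source phasor: V = 12.6∠0.0° V = 12.6 V.
Step 6 — Current: I = V / Z = 0.04315 - j3.521e-05 A = 0.04315∠-0.0° A.
Step 7 — Complex power: S = V·I* = 0.5437 + j0.0004436 VA.
Step 8 — Real power: P = Re(S) = 0.5437 W.
Step 9 — Reactive power: Q = Im(S) = 0.0004436 VAR.
Step 10 — Apparent power: |S| = 0.5437 VA.
Step 11 — Power factor: PF = P/|S| = 1 (lagging).

(a) P = 0.5437 W  (b) Q = 0.0004436 VAR  (c) S = 0.5437 VA  (d) PF = 1 (lagging)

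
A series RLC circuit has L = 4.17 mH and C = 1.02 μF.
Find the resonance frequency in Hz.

Step 1 — Resonance condition Im(Z)=0 gives ω₀ = 1/√(LC).
Step 2 — ω₀ = 1/√(0.00417·1.02e-06) = 1.533e+04 rad/s.
Step 3 — f₀ = ω₀/(2π) = 2440 Hz.

f₀ = 2440 Hz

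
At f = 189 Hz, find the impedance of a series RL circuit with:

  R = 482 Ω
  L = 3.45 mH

Step 1 — Angular frequency: ω = 2π·f = 2π·189 = 1188 rad/s.
Step 2 — Component impedances:
  R: Z = R = 482 Ω
  L: Z = jωL = j·1188·0.00345 = 0 + j4.097 Ω
Step 3 — Series combination: Z_total = R + L = 482 + j4.097 Ω = 482∠0.5° Ω.

Z = 482 + j4.097 Ω = 482∠0.5° Ω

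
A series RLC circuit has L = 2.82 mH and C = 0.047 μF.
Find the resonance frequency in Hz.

Step 1 — Resonance condition Im(Z)=0 gives ω₀ = 1/√(LC).
Step 2 — ω₀ = 1/√(0.00282·4.7e-08) = 8.686e+04 rad/s.
Step 3 — f₀ = ω₀/(2π) = 1.382e+04 Hz.

f₀ = 1.382e+04 Hz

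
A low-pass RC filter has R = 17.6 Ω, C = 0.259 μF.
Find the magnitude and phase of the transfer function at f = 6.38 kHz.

Step 1 — Angular frequency: ω = 2π·6380 = 4.009e+04 rad/s.
Step 2 — Transfer function: H(jω) = 1/(1 + jωRC).
Step 3 — Denominator: 1 + jωRC = 1 + j·4.009e+04·17.6·2.59e-07 = 1 + j0.1827.
Step 4 — H = 0.9677 - j0.1768.
Step 5 — Magnitude: |H| = 0.9837 (-0.1 dB); phase: φ = -10.4°.

|H| = 0.9837 (-0.1 dB), φ = -10.4°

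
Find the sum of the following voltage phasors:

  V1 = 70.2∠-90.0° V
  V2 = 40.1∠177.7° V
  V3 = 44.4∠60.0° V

Step 1 — Convert each phasor to rectangular form:
  V1 = 70.2·(cos(-90.0°) + j·sin(-90.0°)) = 0 - j70.2 V
  V2 = 40.1·(cos(177.7°) + j·sin(177.7°)) = -40.07 + j1.609 V
  V3 = 44.4·(cos(60.0°) + j·sin(60.0°)) = 22.2 + j38.45 V
Step 2 — Sum components: V_total = -17.87 - j30.14 V.
Step 3 — Convert to polar: |V_total| = 35.04 V, ∠V_total = -120.7°.

V_total = 35.04∠-120.7° V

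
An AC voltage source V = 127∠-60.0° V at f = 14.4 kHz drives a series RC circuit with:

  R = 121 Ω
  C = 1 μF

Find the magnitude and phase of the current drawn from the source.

Step 1 — Angular frequency: ω = 2π·f = 2π·1.44e+04 = 9.048e+04 rad/s.
Step 2 — Component impedances:
  R: Z = R = 121 Ω
  C: Z = 1/(jωC) = -j/(ω·C) = 0 - j11.05 Ω
Step 3 — Series combination: Z_total = R + C = 121 - j11.05 Ω = 121.5∠-5.2° Ω.
Step 4 — Source phasor: V = 127∠-60.0° V = 63.5 - j110 V.
Step 5 — Ohm's law: I = V / Z_total = (63.5 - j110) / (121 - j11.05) = 0.6028 - j0.8539 A.
Step 6 — Convert to polar: |I| = 1.045 A, ∠I = -54.8°.

I = 1.045∠-54.8° A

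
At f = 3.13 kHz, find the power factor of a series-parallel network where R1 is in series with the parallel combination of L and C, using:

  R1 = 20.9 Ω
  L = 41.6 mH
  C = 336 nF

Step 1 — Angular frequency: ω = 2π·f = 2π·3130 = 1.967e+04 rad/s.
Step 2 — Component impedances:
  R1: Z = R = 20.9 Ω
  L: Z = jωL = j·1.967e+04·0.0416 = 0 + j818.1 Ω
  C: Z = 1/(jωC) = -j/(ω·C) = 0 - j151.3 Ω
Step 3 — Parallel branch: L || C = 1/(1/L + 1/C) = 0 - j185.7 Ω.
Step 4 — Series with R1: Z_total = R1 + (L || C) = 20.9 - j185.7 Ω = 186.9∠-83.6° Ω.
Step 5 — Power factor: PF = cos(φ) = Re(Z)/|Z| = 20.9/186.85 = 0.1119.
Step 6 — Type: Im(Z) = -185.7 ⇒ leading (phase φ = -83.6°).

PF = 0.1119 (leading, φ = -83.6°)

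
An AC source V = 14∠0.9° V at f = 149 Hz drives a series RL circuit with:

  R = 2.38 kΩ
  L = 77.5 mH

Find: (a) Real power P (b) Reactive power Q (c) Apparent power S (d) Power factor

Step 1 — Angular frequency: ω = 2π·f = 2π·149 = 936.2 rad/s.
Step 2 — Component impedances:
  R: Z = R = 2380 Ω
  L: Z = jωL = j·936.2·0.0775 = 0 + j72.56 Ω
Step 3 — Series combination: Z_total = R + L = 2380 + j72.56 Ω = 2381∠1.7° Ω.
Step 4 — Source phasor: V = 14∠0.9° V = 14 + j0.2199 V.
Step 5 — Current: I = V / Z = 0.005879 - j8.683e-05 A = 0.00588∠-0.8° A.
Step 6 — Complex power: S = V·I* = 0.08228 + j0.002508 VA.
Step 7 — Real power: P = Re(S) = 0.08228 W.
Step 8 — Reactive power: Q = Im(S) = 0.002508 VAR.
Step 9 — Apparent power: |S| = 0.08231 VA.
Step 10 — Power factor: PF = P/|S| = 0.9995 (lagging).

(a) P = 0.08228 W  (b) Q = 0.002508 VAR  (c) S = 0.08231 VA  (d) PF = 0.9995 (lagging)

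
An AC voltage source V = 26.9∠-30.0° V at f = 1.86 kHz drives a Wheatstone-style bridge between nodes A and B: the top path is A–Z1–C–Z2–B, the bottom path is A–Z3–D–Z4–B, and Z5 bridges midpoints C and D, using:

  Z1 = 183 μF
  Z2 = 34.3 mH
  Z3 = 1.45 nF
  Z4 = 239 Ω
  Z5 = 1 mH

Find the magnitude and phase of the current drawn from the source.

Step 1 — Angular frequency: ω = 2π·f = 2π·1860 = 1.169e+04 rad/s.
Step 2 — Component impedances:
  Z1: Z = 1/(jωC) = -j/(ω·C) = 0 - j0.4676 Ω
  Z2: Z = jωL = j·1.169e+04·0.0343 = 0 + j400.9 Ω
  Z3: Z = 1/(jωC) = -j/(ω·C) = 0 - j5.901e+04 Ω
  Z4: Z = R = 239 Ω
  Z5: Z = jωL = j·1.169e+04·0.001 = 0 + j11.69 Ω
Step 3 — Bridge requires nodal analysis (the Z5 bridge couples midpoints C and D, so the two paths cannot be reduced to a simple series/parallel combination). Setting node B to ground and injecting 1 A at node A, the 3-node admittance system at A, C, D solves to V_A = Z_AB = 168.9 + j108.8 Ω = 200.9∠32.8° Ω.
Step 4 — Source phasor: V = 26.9∠-30.0° V = 23.3 - j13.45 V.
Step 5 — Ohm's law: I = V / Z_total = (23.3 - j13.45) / (168.9 + j108.8) = 0.06125 - j0.119 A.
Step 6 — Convert to polar: |I| = 0.1339 A, ∠I = -62.8°.

I = 0.1339∠-62.8° A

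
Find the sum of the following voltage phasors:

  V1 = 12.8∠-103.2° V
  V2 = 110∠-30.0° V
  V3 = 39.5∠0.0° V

Step 1 — Convert each phasor to rectangular form:
  V1 = 12.8·(cos(-103.2°) + j·sin(-103.2°)) = -2.923 - j12.46 V
  V2 = 110·(cos(-30.0°) + j·sin(-30.0°)) = 95.26 - j55 V
  V3 = 39.5·(cos(0.0°) + j·sin(0.0°)) = 39.5 V
Step 2 — Sum components: V_total = 131.8 - j67.46 V.
Step 3 — Convert to polar: |V_total| = 148.1 V, ∠V_total = -27.1°.

V_total = 148.1∠-27.1° V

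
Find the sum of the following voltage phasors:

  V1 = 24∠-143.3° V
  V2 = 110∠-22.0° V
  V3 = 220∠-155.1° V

Step 1 — Convert each phasor to rectangular form:
  V1 = 24·(cos(-143.3°) + j·sin(-143.3°)) = -19.24 - j14.34 V
  V2 = 110·(cos(-22.0°) + j·sin(-22.0°)) = 102 - j41.21 V
  V3 = 220·(cos(-155.1°) + j·sin(-155.1°)) = -199.5 - j92.63 V
Step 2 — Sum components: V_total = -116.8 - j148.2 V.
Step 3 — Convert to polar: |V_total| = 188.7 V, ∠V_total = -128.2°.

V_total = 188.7∠-128.2° V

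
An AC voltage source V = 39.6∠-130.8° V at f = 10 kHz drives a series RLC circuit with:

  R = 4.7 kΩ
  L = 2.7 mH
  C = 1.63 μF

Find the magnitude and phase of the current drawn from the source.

Step 1 — Angular frequency: ω = 2π·f = 2π·1e+04 = 6.283e+04 rad/s.
Step 2 — Component impedances:
  R: Z = R = 4700 Ω
  L: Z = jωL = j·6.283e+04·0.0027 = 0 + j169.6 Ω
  C: Z = 1/(jωC) = -j/(ω·C) = 0 - j9.764 Ω
Step 3 — Series combination: Z_total = R + L + C = 4700 + j159.9 Ω = 4703∠1.9° Ω.
Step 4 — Source phasor: V = 39.6∠-130.8° V = -25.88 - j29.98 V.
Step 5 — Ohm's law: I = V / Z_total = (-25.88 - j29.98) / (4700 + j159.9) = -0.005716 - j0.006184 A.
Step 6 — Convert to polar: |I| = 0.008421 A, ∠I = -132.7°.

I = 0.008421∠-132.7° A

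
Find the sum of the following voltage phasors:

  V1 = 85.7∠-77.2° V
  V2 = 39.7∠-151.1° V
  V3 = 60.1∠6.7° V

Step 1 — Convert each phasor to rectangular form:
  V1 = 85.7·(cos(-77.2°) + j·sin(-77.2°)) = 18.99 - j83.57 V
  V2 = 39.7·(cos(-151.1°) + j·sin(-151.1°)) = -34.76 - j19.19 V
  V3 = 60.1·(cos(6.7°) + j·sin(6.7°)) = 59.69 + j7.012 V
Step 2 — Sum components: V_total = 43.92 - j95.74 V.
Step 3 — Convert to polar: |V_total| = 105.3 V, ∠V_total = -65.4°.

V_total = 105.3∠-65.4° V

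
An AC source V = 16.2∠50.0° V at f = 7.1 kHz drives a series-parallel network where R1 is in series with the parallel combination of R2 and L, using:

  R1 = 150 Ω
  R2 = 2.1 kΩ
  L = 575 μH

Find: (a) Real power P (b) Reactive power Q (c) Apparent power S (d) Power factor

Step 1 — Angular frequency: ω = 2π·f = 2π·7100 = 4.461e+04 rad/s.
Step 2 — Component impedances:
  R1: Z = R = 150 Ω
  R2: Z = R = 2100 Ω
  L: Z = jωL = j·4.461e+04·0.000575 = 0 + j25.65 Ω
Step 3 — Parallel branch: R2 || L = 1/(1/R2 + 1/L) = 0.3133 + j25.65 Ω.
Step 4 — Series with R1: Z_total = R1 + (R2 || L) = 150.3 + j25.65 Ω = 152.5∠9.7° Ω.
Step 5 — Source phasor: V = 16.2∠50.0° V = 10.41 + j12.41 V.
Step 6 — Current: I = V / Z = 0.081 + j0.06874 A = 0.1062∠40.3° A.
Step 7 — Complex power: S = V·I* = 1.697 + j0.2895 VA.
Step 8 — Real power: P = Re(S) = 1.697 W.
Step 9 — Reactive power: Q = Im(S) = 0.2895 VAR.
Step 10 — Apparent power: |S| = 1.721 VA.
Step 11 — Power factor: PF = P/|S| = 0.9858 (lagging).

(a) P = 1.697 W  (b) Q = 0.2895 VAR  (c) S = 1.721 VA  (d) PF = 0.9858 (lagging)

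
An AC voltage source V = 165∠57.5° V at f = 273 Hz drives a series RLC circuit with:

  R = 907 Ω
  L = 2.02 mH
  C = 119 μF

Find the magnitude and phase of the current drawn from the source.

Step 1 — Angular frequency: ω = 2π·f = 2π·273 = 1715 rad/s.
Step 2 — Component impedances:
  R: Z = R = 907 Ω
  L: Z = jωL = j·1715·0.00202 = 0 + j3.465 Ω
  C: Z = 1/(jωC) = -j/(ω·C) = 0 - j4.899 Ω
Step 3 — Series combination: Z_total = R + L + C = 907 - j1.434 Ω = 907∠-0.1° Ω.
Step 4 — Source phasor: V = 165∠57.5° V = 88.65 + j139.2 V.
Step 5 — Ohm's law: I = V / Z_total = (88.65 + j139.2) / (907 - j1.434) = 0.0975 + j0.1536 A.
Step 6 — Convert to polar: |I| = 0.1819 A, ∠I = 57.6°.

I = 0.1819∠57.6° A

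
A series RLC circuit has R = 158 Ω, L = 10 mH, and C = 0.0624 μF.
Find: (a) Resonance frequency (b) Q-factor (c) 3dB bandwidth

Step 1 — Resonance condition Im(Z)=0 gives ω₀ = 1/√(LC).
Step 2 — ω₀ = 1/√(0.01·6.24e-08) = 4.003e+04 rad/s.
Step 3 — f₀ = ω₀/(2π) = 6371 Hz.
Step 4 — Series Q: Q = ω₀L/R = 4.003e+04·0.01/158 = 2.534.
Step 5 — 3dB bandwidth: Δω = ω₀/Q = 1.58e+04 rad/s; BW = Δω/(2π) = 2515 Hz.

(a) f₀ = 6371 Hz  (b) Q = 2.534  (c) BW = 2515 Hz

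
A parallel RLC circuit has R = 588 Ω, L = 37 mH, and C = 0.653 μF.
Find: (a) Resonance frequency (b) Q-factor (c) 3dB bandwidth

Step 1 — Resonance: ω₀ = 1/√(LC) = 1/√(0.037·6.53e-07) = 6433 rad/s.
Step 2 — f₀ = ω₀/(2π) = 1024 Hz.
Step 3 — Parallel Q: Q = R/(ω₀L) = 588/(6433·0.037) = 2.47.
Step 4 — Bandwidth: Δω = ω₀/Q = 2604 rad/s; BW = Δω/(2π) = 414.5 Hz.

(a) f₀ = 1024 Hz  (b) Q = 2.47  (c) BW = 414.5 Hz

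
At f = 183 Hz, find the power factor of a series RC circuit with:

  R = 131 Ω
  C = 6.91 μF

Step 1 — Angular frequency: ω = 2π·f = 2π·183 = 1150 rad/s.
Step 2 — Component impedances:
  R: Z = R = 131 Ω
  C: Z = 1/(jωC) = -j/(ω·C) = 0 - j125.9 Ω
Step 3 — Series combination: Z_total = R + C = 131 - j125.9 Ω = 181.7∠-43.9° Ω.
Step 4 — Power factor: PF = cos(φ) = Re(Z)/|Z| = 131/181.66 = 0.7211.
Step 5 — Type: Im(Z) = -125.9 ⇒ leading (phase φ = -43.9°).

PF = 0.7211 (leading, φ = -43.9°)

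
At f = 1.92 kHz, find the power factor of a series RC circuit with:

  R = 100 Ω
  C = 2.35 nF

Step 1 — Angular frequency: ω = 2π·f = 2π·1920 = 1.206e+04 rad/s.
Step 2 — Component impedances:
  R: Z = R = 100 Ω
  C: Z = 1/(jωC) = -j/(ω·C) = 0 - j3.527e+04 Ω
Step 3 — Series combination: Z_total = R + C = 100 - j3.527e+04 Ω = 3.527e+04∠-89.8° Ω.
Step 4 — Power factor: PF = cos(φ) = Re(Z)/|Z| = 100/3.527e+04 = 0.002835.
Step 5 — Type: Im(Z) = -3.527e+04 ⇒ leading (phase φ = -89.8°).

PF = 0.002835 (leading, φ = -89.8°)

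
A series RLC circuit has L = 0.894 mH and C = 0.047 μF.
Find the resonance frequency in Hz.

Step 1 — Resonance condition Im(Z)=0 gives ω₀ = 1/√(LC).
Step 2 — ω₀ = 1/√(0.000894·4.7e-08) = 1.543e+05 rad/s.
Step 3 — f₀ = ω₀/(2π) = 2.455e+04 Hz.

f₀ = 2.455e+04 Hz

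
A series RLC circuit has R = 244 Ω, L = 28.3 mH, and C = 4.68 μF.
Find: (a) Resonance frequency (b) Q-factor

Step 1 — Resonance condition Im(Z)=0 gives ω₀ = 1/√(LC).
Step 2 — ω₀ = 1/√(0.0283·4.68e-06) = 2748 rad/s.
Step 3 — f₀ = ω₀/(2π) = 437.3 Hz.
Step 4 — Series Q: Q = ω₀L/R = 2748·0.0283/244 = 0.3187.

(a) f₀ = 437.3 Hz  (b) Q = 0.3187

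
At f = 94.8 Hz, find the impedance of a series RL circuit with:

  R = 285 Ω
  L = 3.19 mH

Step 1 — Angular frequency: ω = 2π·f = 2π·94.8 = 595.6 rad/s.
Step 2 — Component impedances:
  R: Z = R = 285 Ω
  L: Z = jωL = j·595.6·0.00319 = 0 + j1.9 Ω
Step 3 — Series combination: Z_total = R + L = 285 + j1.9 Ω = 285∠0.4° Ω.

Z = 285 + j1.9 Ω = 285∠0.4° Ω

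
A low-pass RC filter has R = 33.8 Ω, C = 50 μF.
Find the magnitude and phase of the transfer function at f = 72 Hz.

Step 1 — Angular frequency: ω = 2π·72 = 452.4 rad/s.
Step 2 — Transfer function: H(jω) = 1/(1 + jωRC).
Step 3 — Denominator: 1 + jωRC = 1 + j·452.4·33.8·5e-05 = 1 + j0.7645.
Step 4 — H = 0.6311 - j0.4825.
Step 5 — Magnitude: |H| = 0.7944 (-2.0 dB); phase: φ = -37.4°.

|H| = 0.7944 (-2.0 dB), φ = -37.4°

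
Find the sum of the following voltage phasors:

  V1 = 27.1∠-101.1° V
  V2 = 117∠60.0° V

Step 1 — Convert each phasor to rectangular form:
  V1 = 27.1·(cos(-101.1°) + j·sin(-101.1°)) = -5.217 - j26.59 V
  V2 = 117·(cos(60.0°) + j·sin(60.0°)) = 58.5 + j101.3 V
Step 2 — Sum components: V_total = 53.28 + j74.73 V.
Step 3 — Convert to polar: |V_total| = 91.78 V, ∠V_total = 54.5°.

V_total = 91.78∠54.5° V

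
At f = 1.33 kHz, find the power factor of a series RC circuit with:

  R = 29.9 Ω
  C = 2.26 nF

Step 1 — Angular frequency: ω = 2π·f = 2π·1330 = 8357 rad/s.
Step 2 — Component impedances:
  R: Z = R = 29.9 Ω
  C: Z = 1/(jωC) = -j/(ω·C) = 0 - j5.295e+04 Ω
Step 3 — Series combination: Z_total = R + C = 29.9 - j5.295e+04 Ω = 5.295e+04∠-90.0° Ω.
Step 4 — Power factor: PF = cos(φ) = Re(Z)/|Z| = 29.9/5.295e+04 = 0.0005647.
Step 5 — Type: Im(Z) = -5.295e+04 ⇒ leading (phase φ = -90.0°).

PF = 0.0005647 (leading, φ = -90.0°)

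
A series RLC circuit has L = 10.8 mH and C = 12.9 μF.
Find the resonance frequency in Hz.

Step 1 — Resonance condition Im(Z)=0 gives ω₀ = 1/√(LC).
Step 2 — ω₀ = 1/√(0.0108·1.29e-05) = 2679 rad/s.
Step 3 — f₀ = ω₀/(2π) = 426.4 Hz.

f₀ = 426.4 Hz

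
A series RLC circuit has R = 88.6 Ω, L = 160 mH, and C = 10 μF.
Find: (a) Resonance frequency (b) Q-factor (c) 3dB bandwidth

Step 1 — Resonance: ω₀ = 1/√(LC) = 1/√(0.16·1e-05) = 790.6 rad/s.
Step 2 — f₀ = ω₀/(2π) = 125.8 Hz.
Step 3 — Series Q: Q = ω₀L/R = 790.6·0.16/88.6 = 1.428.
Step 4 — Bandwidth: Δω = ω₀/Q = 553.7 rad/s; BW = Δω/(2π) = 88.13 Hz.

(a) f₀ = 125.8 Hz  (b) Q = 1.428  (c) BW = 88.13 Hz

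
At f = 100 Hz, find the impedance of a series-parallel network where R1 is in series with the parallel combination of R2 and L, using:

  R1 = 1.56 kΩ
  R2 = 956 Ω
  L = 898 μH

Step 1 — Angular frequency: ω = 2π·f = 2π·100 = 628.3 rad/s.
Step 2 — Component impedances:
  R1: Z = R = 1560 Ω
  R2: Z = R = 956 Ω
  L: Z = jωL = j·628.3·0.000898 = 0 + j0.5642 Ω
Step 3 — Parallel branch: R2 || L = 1/(1/R2 + 1/L) = 0.000333 + j0.5642 Ω.
Step 4 — Series with R1: Z_total = R1 + (R2 || L) = 1560 + j0.5642 Ω = 1560∠0.0° Ω.

Z = 1560 + j0.5642 Ω = 1560∠0.0° Ω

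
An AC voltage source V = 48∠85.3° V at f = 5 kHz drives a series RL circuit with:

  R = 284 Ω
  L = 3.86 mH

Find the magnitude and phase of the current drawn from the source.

Step 1 — Angular frequency: ω = 2π·f = 2π·5000 = 3.142e+04 rad/s.
Step 2 — Component impedances:
  R: Z = R = 284 Ω
  L: Z = jωL = j·3.142e+04·0.00386 = 0 + j121.3 Ω
Step 3 — Series combination: Z_total = R + L = 284 + j121.3 Ω = 308.8∠23.1° Ω.
Step 4 — Source phasor: V = 48∠85.3° V = 3.933 + j47.84 V.
Step 5 — Ohm's law: I = V / Z_total = (3.933 + j47.84) / (284 + j121.3) = 0.07255 + j0.1375 A.
Step 6 — Convert to polar: |I| = 0.1554 A, ∠I = 62.2°.

I = 0.1554∠62.2° A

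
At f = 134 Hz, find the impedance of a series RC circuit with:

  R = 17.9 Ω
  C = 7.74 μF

Step 1 — Angular frequency: ω = 2π·f = 2π·134 = 841.9 rad/s.
Step 2 — Component impedances:
  R: Z = R = 17.9 Ω
  C: Z = 1/(jωC) = -j/(ω·C) = 0 - j153.5 Ω
Step 3 — Series combination: Z_total = R + C = 17.9 - j153.5 Ω = 154.5∠-83.3° Ω.

Z = 17.9 - j153.5 Ω = 154.5∠-83.3° Ω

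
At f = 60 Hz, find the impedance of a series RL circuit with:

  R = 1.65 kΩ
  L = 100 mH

Step 1 — Angular frequency: ω = 2π·f = 2π·60 = 377 rad/s.
Step 2 — Component impedances:
  R: Z = R = 1650 Ω
  L: Z = jωL = j·377·0.1 = 0 + j37.7 Ω
Step 3 — Series combination: Z_total = R + L = 1650 + j37.7 Ω = 1650∠1.3° Ω.

Z = 1650 + j37.7 Ω = 1650∠1.3° Ω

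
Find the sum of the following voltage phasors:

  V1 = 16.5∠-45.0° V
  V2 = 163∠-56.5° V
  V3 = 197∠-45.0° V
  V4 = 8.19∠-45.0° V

Step 1 — Convert each phasor to rectangular form:
  V1 = 16.5·(cos(-45.0°) + j·sin(-45.0°)) = 11.67 - j11.67 V
  V2 = 163·(cos(-56.5°) + j·sin(-56.5°)) = 89.97 - j135.9 V
  V3 = 197·(cos(-45.0°) + j·sin(-45.0°)) = 139.3 - j139.3 V
  V4 = 8.19·(cos(-45.0°) + j·sin(-45.0°)) = 5.791 - j5.791 V
Step 2 — Sum components: V_total = 246.7 - j292.7 V.
Step 3 — Convert to polar: |V_total| = 382.8 V, ∠V_total = -49.9°.

V_total = 382.8∠-49.9° V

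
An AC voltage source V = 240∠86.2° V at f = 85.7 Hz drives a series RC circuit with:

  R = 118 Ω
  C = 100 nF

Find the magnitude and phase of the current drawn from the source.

Step 1 — Angular frequency: ω = 2π·f = 2π·85.7 = 538.5 rad/s.
Step 2 — Component impedances:
  R: Z = R = 118 Ω
  C: Z = 1/(jωC) = -j/(ω·C) = 0 - j1.857e+04 Ω
Step 3 — Series combination: Z_total = R + C = 118 - j1.857e+04 Ω = 1.857e+04∠-89.6° Ω.
Step 4 — Source phasor: V = 240∠86.2° V = 15.91 + j239.5 V.
Step 5 — Ohm's law: I = V / Z_total = (15.91 + j239.5) / (118 - j1.857e+04) = -0.01289 + j0.0009384 A.
Step 6 — Convert to polar: |I| = 0.01292 A, ∠I = 175.8°.

I = 0.01292∠175.8° A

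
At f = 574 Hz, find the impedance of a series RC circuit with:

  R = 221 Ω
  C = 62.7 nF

Step 1 — Angular frequency: ω = 2π·f = 2π·574 = 3607 rad/s.
Step 2 — Component impedances:
  R: Z = R = 221 Ω
  C: Z = 1/(jωC) = -j/(ω·C) = 0 - j4422 Ω
Step 3 — Series combination: Z_total = R + C = 221 - j4422 Ω = 4428∠-87.1° Ω.

Z = 221 - j4422 Ω = 4428∠-87.1° Ω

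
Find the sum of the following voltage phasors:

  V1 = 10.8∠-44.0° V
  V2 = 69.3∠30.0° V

Step 1 — Convert each phasor to rectangular form:
  V1 = 10.8·(cos(-44.0°) + j·sin(-44.0°)) = 7.769 - j7.502 V
  V2 = 69.3·(cos(30.0°) + j·sin(30.0°)) = 60.02 + j34.65 V
Step 2 — Sum components: V_total = 67.78 + j27.15 V.
Step 3 — Convert to polar: |V_total| = 73.02 V, ∠V_total = 21.8°.

V_total = 73.02∠21.8° V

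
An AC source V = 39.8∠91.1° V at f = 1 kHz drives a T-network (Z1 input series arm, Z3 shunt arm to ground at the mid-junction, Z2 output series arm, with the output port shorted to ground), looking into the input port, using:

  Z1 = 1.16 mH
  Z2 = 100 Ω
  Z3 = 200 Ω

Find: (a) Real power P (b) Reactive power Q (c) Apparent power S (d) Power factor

Step 1 — Angular frequency: ω = 2π·f = 2π·1000 = 6283 rad/s.
Step 2 — Component impedances:
  Z1: Z = jωL = j·6283·0.00116 = 0 + j7.288 Ω
  Z2: Z = R = 100 Ω
  Z3: Z = R = 200 Ω
Step 3 — With the output port shorted to ground, the output series arm Z2 runs from the junction to ground; the shunt arm Z3 also runs from the junction to ground. They appear in parallel: Z3 || Z2 = 66.67 Ω.
Step 4 — Series with input arm Z1: Z_in = Z1 + (Z3 || Z2) = 66.67 + j7.288 Ω = 67.06∠6.2° Ω.
Step 5 — Source phasor: V = 39.8∠91.1° V = -0.7641 + j39.79 V.
Step 6 — Current: I = V / Z = 0.05316 + j0.5911 A = 0.5935∠84.9° A.
Step 7 — Complex power: S = V·I* = 23.48 + j2.567 VA.
Step 8 — Real power: P = Re(S) = 23.48 W.
Step 9 — Reactive power: Q = Im(S) = 2.567 VAR.
Step 10 — Apparent power: |S| = 23.62 VA.
Step 11 — Power factor: PF = P/|S| = 0.9941 (lagging).

(a) P = 23.48 W  (b) Q = 2.567 VAR  (c) S = 23.62 VA  (d) PF = 0.9941 (lagging)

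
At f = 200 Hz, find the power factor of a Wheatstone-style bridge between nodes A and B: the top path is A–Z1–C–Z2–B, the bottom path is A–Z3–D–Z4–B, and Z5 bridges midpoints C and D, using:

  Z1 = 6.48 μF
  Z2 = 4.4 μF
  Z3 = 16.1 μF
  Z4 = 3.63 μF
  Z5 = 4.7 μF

Step 1 — Angular frequency: ω = 2π·f = 2π·200 = 1257 rad/s.
Step 2 — Component impedances:
  Z1: Z = 1/(jωC) = -j/(ω·C) = 0 - j122.8 Ω
  Z2: Z = 1/(jωC) = -j/(ω·C) = 0 - j180.9 Ω
  Z3: Z = 1/(jωC) = -j/(ω·C) = 0 - j49.43 Ω
  Z4: Z = 1/(jωC) = -j/(ω·C) = 0 - j219.2 Ω
  Z5: Z = 1/(jωC) = -j/(ω·C) = 0 - j169.3 Ω
Step 3 — Bridge requires nodal analysis (the Z5 bridge couples midpoints C and D, so the two paths cannot be reduced to a simple series/parallel combination). Setting node B to ground and injecting 1 A at node A, the 3-node admittance system at A, C, D solves to V_A = Z_AB = 0 - j139.1 Ω = 139.1∠-90.0° Ω.
Step 4 — Power factor: PF = cos(φ) = Re(Z)/|Z| = 0/139.1 = 0.
Step 5 — Type: Im(Z) = -139.1 ⇒ leading (phase φ = -90.0°).

PF = 0 (leading, φ = -90.0°)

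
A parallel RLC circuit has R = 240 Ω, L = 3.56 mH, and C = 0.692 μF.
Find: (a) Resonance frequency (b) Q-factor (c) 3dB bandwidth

Step 1 — Resonance: ω₀ = 1/√(LC) = 1/√(0.00356·6.92e-07) = 2.015e+04 rad/s.
Step 2 — f₀ = ω₀/(2π) = 3207 Hz.
Step 3 — Parallel Q: Q = R/(ω₀L) = 240/(2.015e+04·0.00356) = 3.346.
Step 4 — Bandwidth: Δω = ω₀/Q = 6021 rad/s; BW = Δω/(2π) = 958.3 Hz.

(a) f₀ = 3207 Hz  (b) Q = 3.346  (c) BW = 958.3 Hz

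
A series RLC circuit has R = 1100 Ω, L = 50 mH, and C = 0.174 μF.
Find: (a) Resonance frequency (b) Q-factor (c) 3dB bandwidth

Step 1 — Resonance: ω₀ = 1/√(LC) = 1/√(0.05·1.74e-07) = 1.072e+04 rad/s.
Step 2 — f₀ = ω₀/(2π) = 1706 Hz.
Step 3 — Series Q: Q = ω₀L/R = 1.072e+04·0.05/1100 = 0.4873.
Step 4 — Bandwidth: Δω = ω₀/Q = 2.2e+04 rad/s; BW = Δω/(2π) = 3501 Hz.

(a) f₀ = 1706 Hz  (b) Q = 0.4873  (c) BW = 3501 Hz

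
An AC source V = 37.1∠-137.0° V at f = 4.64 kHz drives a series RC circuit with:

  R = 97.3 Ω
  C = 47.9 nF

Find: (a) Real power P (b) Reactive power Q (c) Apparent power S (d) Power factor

Step 1 — Angular frequency: ω = 2π·f = 2π·4640 = 2.915e+04 rad/s.
Step 2 — Component impedances:
  R: Z = R = 97.3 Ω
  C: Z = 1/(jωC) = -j/(ω·C) = 0 - j716.1 Ω
Step 3 — Series combination: Z_total = R + C = 97.3 - j716.1 Ω = 722.7∠-82.3° Ω.
Step 4 — Source phasor: V = 37.1∠-137.0° V = -27.13 - j25.3 V.
Step 5 — Current: I = V / Z = 0.02964 - j0.04192 A = 0.05134∠-54.7° A.
Step 6 — Complex power: S = V·I* = 0.2564 - j1.887 VA.
Step 7 — Real power: P = Re(S) = 0.2564 W.
Step 8 — Reactive power: Q = Im(S) = -1.887 VAR.
Step 9 — Apparent power: |S| = 1.905 VA.
Step 10 — Power factor: PF = P/|S| = 0.1346 (leading).

(a) P = 0.2564 W  (b) Q = -1.887 VAR  (c) S = 1.905 VA  (d) PF = 0.1346 (leading)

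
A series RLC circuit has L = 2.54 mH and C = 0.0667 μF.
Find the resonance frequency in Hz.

Step 1 — Resonance condition Im(Z)=0 gives ω₀ = 1/√(LC).
Step 2 — ω₀ = 1/√(0.00254·6.67e-08) = 7.683e+04 rad/s.
Step 3 — f₀ = ω₀/(2π) = 1.223e+04 Hz.

f₀ = 1.223e+04 Hz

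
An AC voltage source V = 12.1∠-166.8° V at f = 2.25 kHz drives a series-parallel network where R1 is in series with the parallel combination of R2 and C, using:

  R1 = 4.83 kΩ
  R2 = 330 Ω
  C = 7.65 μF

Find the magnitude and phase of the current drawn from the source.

Step 1 — Angular frequency: ω = 2π·f = 2π·2250 = 1.414e+04 rad/s.
Step 2 — Component impedances:
  R1: Z = R = 4830 Ω
  R2: Z = R = 330 Ω
  C: Z = 1/(jωC) = -j/(ω·C) = 0 - j9.246 Ω
Step 3 — Parallel branch: R2 || C = 1/(1/R2 + 1/C) = 0.2589 - j9.239 Ω.
Step 4 — Series with R1: Z_total = R1 + (R2 || C) = 4830 - j9.239 Ω = 4830∠-0.1° Ω.
Step 5 — Source phasor: V = 12.1∠-166.8° V = -11.78 - j2.763 V.
Step 6 — Ohm's law: I = V / Z_total = (-11.78 - j2.763) / (4830 - j9.239) = -0.002438 - j0.0005767 A.
Step 7 — Convert to polar: |I| = 0.002505 A, ∠I = -166.7°.

I = 0.002505∠-166.7° A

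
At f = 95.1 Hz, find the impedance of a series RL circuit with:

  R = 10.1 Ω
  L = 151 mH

Step 1 — Angular frequency: ω = 2π·f = 2π·95.1 = 597.5 rad/s.
Step 2 — Component impedances:
  R: Z = R = 10.1 Ω
  L: Z = jωL = j·597.5·0.151 = 0 + j90.23 Ω
Step 3 — Series combination: Z_total = R + L = 10.1 + j90.23 Ω = 90.79∠83.6° Ω.

Z = 10.1 + j90.23 Ω = 90.79∠83.6° Ω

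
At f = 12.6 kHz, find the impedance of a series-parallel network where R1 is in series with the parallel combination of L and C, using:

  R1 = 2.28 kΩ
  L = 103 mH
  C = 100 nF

Step 1 — Angular frequency: ω = 2π·f = 2π·1.26e+04 = 7.917e+04 rad/s.
Step 2 — Component impedances:
  R1: Z = R = 2280 Ω
  L: Z = jωL = j·7.917e+04·0.103 = 0 + j8154 Ω
  C: Z = 1/(jωC) = -j/(ω·C) = 0 - j126.3 Ω
Step 3 — Parallel branch: L || C = 1/(1/L + 1/C) = 0 - j128.3 Ω.
Step 4 — Series with R1: Z_total = R1 + (L || C) = 2280 - j128.3 Ω = 2284∠-3.2° Ω.

Z = 2280 - j128.3 Ω = 2284∠-3.2° Ω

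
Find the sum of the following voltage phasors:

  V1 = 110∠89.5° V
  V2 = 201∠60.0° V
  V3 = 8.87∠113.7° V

Step 1 — Convert each phasor to rectangular form:
  V1 = 110·(cos(89.5°) + j·sin(89.5°)) = 0.9599 + j110 V
  V2 = 201·(cos(60.0°) + j·sin(60.0°)) = 100.5 + j174.1 V
  V3 = 8.87·(cos(113.7°) + j·sin(113.7°)) = -3.565 + j8.122 V
Step 2 — Sum components: V_total = 97.89 + j292.2 V.
Step 3 — Convert to polar: |V_total| = 308.2 V, ∠V_total = 71.5°.

V_total = 308.2∠71.5° V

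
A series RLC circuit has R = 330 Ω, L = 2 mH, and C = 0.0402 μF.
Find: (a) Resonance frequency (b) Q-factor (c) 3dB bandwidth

Step 1 — Resonance condition Im(Z)=0 gives ω₀ = 1/√(LC).
Step 2 — ω₀ = 1/√(0.002·4.02e-08) = 1.115e+05 rad/s.
Step 3 — f₀ = ω₀/(2π) = 1.775e+04 Hz.
Step 4 — Series Q: Q = ω₀L/R = 1.115e+05·0.002/330 = 0.6759.
Step 5 — 3dB bandwidth: Δω = ω₀/Q = 1.65e+05 rad/s; BW = Δω/(2π) = 2.626e+04 Hz.

(a) f₀ = 1.775e+04 Hz  (b) Q = 0.6759  (c) BW = 2.626e+04 Hz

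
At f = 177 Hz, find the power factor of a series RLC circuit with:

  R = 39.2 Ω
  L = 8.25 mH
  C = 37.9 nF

Step 1 — Angular frequency: ω = 2π·f = 2π·177 = 1112 rad/s.
Step 2 — Component impedances:
  R: Z = R = 39.2 Ω
  L: Z = jωL = j·1112·0.00825 = 0 + j9.175 Ω
  C: Z = 1/(jωC) = -j/(ω·C) = 0 - j2.373e+04 Ω
Step 3 — Series combination: Z_total = R + L + C = 39.2 - j2.372e+04 Ω = 2.372e+04∠-89.9° Ω.
Step 4 — Power factor: PF = cos(φ) = Re(Z)/|Z| = 39.2/2.372e+04 = 0.001653.
Step 5 — Type: Im(Z) = -2.372e+04 ⇒ leading (phase φ = -89.9°).

PF = 0.001653 (leading, φ = -89.9°)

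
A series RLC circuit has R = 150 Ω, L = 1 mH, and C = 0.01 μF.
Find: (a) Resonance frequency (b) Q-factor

Step 1 — Resonance condition Im(Z)=0 gives ω₀ = 1/√(LC).
Step 2 — ω₀ = 1/√(0.001·1e-08) = 3.162e+05 rad/s.
Step 3 — f₀ = ω₀/(2π) = 5.033e+04 Hz.
Step 4 — Series Q: Q = ω₀L/R = 3.162e+05·0.001/150 = 2.108.

(a) f₀ = 5.033e+04 Hz  (b) Q = 2.108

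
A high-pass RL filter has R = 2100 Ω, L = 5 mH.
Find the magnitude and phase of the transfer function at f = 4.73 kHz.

Step 1 — Angular frequency: ω = 2π·4730 = 2.972e+04 rad/s.
Step 2 — Transfer function: H(jω) = jωL/(R + jωL).
Step 3 — Numerator jωL = j·148.6; denominator R + jωL = 2100 + j148.6.
Step 4 — H = 0.004982 + j0.07041.
Step 5 — Magnitude: |H| = 0.07058 (-23.0 dB); phase: φ = 86.0°.

|H| = 0.07058 (-23.0 dB), φ = 86.0°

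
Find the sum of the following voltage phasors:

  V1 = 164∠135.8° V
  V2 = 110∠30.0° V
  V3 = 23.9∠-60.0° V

Step 1 — Convert each phasor to rectangular form:
  V1 = 164·(cos(135.8°) + j·sin(135.8°)) = -117.6 + j114.3 V
  V2 = 110·(cos(30.0°) + j·sin(30.0°)) = 95.26 + j55 V
  V3 = 23.9·(cos(-60.0°) + j·sin(-60.0°)) = 11.95 - j20.7 V
Step 2 — Sum components: V_total = -10.36 + j148.6 V.
Step 3 — Convert to polar: |V_total| = 149 V, ∠V_total = 94.0°.

V_total = 149∠94.0° V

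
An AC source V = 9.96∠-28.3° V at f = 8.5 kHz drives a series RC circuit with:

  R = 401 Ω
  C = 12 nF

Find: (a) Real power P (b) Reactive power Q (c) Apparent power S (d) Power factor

Step 1 — Angular frequency: ω = 2π·f = 2π·8500 = 5.341e+04 rad/s.
Step 2 — Component impedances:
  R: Z = R = 401 Ω
  C: Z = 1/(jωC) = -j/(ω·C) = 0 - j1560 Ω
Step 3 — Series combination: Z_total = R + C = 401 - j1560 Ω = 1611∠-75.6° Ω.
Step 4 — Source phasor: V = 9.96∠-28.3° V = 8.77 - j4.722 V.
Step 5 — Current: I = V / Z = 0.004194 + j0.004543 A = 0.006182∠47.3° A.
Step 6 — Complex power: S = V·I* = 0.01533 - j0.05964 VA.
Step 7 — Real power: P = Re(S) = 0.01533 W.
Step 8 — Reactive power: Q = Im(S) = -0.05964 VAR.
Step 9 — Apparent power: |S| = 0.06158 VA.
Step 10 — Power factor: PF = P/|S| = 0.2489 (leading).

(a) P = 0.01533 W  (b) Q = -0.05964 VAR  (c) S = 0.06158 VA  (d) PF = 0.2489 (leading)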